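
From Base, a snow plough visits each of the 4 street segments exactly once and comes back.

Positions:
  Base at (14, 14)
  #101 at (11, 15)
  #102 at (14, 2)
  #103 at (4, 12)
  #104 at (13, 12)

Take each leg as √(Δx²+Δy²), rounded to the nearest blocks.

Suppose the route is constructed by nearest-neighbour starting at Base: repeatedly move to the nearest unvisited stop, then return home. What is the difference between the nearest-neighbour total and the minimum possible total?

Base: #104=2, #101=3, #103=10, #102=12 ⇒ #104
#104: #101=4, #103=9, #102=10 ⇒ #101
#101: #103=8, #102=13 ⇒ #103
#103: #102=14 ⇒ #102
NN route Base → #104 → #101 → #103 → #102 → Base costs 40.
Optimal: Base → #101 → #103 → #102 → #104 → Base costs 37 (by enumerating all 12 distinct tours).
Excess = 40 − 37 = 3.

The nearest-neighbour route is 3 blocks longer than optimal.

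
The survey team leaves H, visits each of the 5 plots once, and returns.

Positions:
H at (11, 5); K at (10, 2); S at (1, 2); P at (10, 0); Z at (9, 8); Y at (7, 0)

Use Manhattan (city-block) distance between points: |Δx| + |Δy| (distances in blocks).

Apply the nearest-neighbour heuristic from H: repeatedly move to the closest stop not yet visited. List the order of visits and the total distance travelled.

From H: distances to unvisited — K=4, Z=5, P=6, Y=9, S=13. Nearest is K (4).
From K: distances to unvisited — P=2, Y=5, Z=7, S=9. Nearest is P (2).
From P: distances to unvisited — Y=3, Z=9, S=11. Nearest is Y (3).
From Y: distances to unvisited — S=8, Z=10. Nearest is S (8).
From S: distances to unvisited — Z=14. Nearest is Z (14).
Return Z→H: 5.
Total = 4 + 2 + 3 + 8 + 14 + 5 = 36.

36 blocks along H → K → P → Y → S → Z → H.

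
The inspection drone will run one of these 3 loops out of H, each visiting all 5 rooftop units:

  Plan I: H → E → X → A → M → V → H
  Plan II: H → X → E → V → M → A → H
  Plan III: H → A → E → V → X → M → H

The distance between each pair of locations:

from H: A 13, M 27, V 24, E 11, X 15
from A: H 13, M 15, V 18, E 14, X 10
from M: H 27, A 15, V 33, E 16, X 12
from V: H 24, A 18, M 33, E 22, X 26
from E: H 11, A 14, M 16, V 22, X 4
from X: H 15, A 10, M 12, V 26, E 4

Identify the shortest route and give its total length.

Shortest is Plan I, total 97.

Plan I: 11 + 4 + 10 + 15 + 33 + 24 = 97
Plan II: 15 + 4 + 22 + 33 + 15 + 13 = 102
Plan III: 13 + 14 + 22 + 26 + 12 + 27 = 114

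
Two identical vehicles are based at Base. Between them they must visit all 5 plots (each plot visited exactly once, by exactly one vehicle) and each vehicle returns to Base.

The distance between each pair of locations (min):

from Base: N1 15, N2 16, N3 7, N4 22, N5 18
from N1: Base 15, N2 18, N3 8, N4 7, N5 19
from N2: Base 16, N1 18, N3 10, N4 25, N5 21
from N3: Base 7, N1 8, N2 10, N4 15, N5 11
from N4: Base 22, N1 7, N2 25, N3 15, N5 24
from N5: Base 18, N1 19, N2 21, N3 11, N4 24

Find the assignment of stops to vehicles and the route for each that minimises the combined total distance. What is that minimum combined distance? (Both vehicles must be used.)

96 min — the smallest possible combined total.

There are 2^4 − 1 = 15 ways to divide the 5 stops into two non-empty groups. For each, the best each vehicle can do is its own shortest tour through its group:
  {N1} + {N2, N3, N4, N5}: 30 + 83 = 113
  {N2} + {N1, N3, N4, N5}: 32 + 64 = 96
  {N1, N2} + {N3, N4, N5}: 49 + 64 = 113
  {N3} + {N1, N2, N4, N5}: 14 + 83 = 97
  {N1, N3} + {N2, N4, N5}: 30 + 83 = 113
  {N2, N3} + {N1, N4, N5}: 33 + 64 = 97
  … (15 splits in total)
Best: vehicle 1 Base → N2 → Base = 32; vehicle 2 Base → N1 → N4 → N5 → N3 → Base = 64; combined 96.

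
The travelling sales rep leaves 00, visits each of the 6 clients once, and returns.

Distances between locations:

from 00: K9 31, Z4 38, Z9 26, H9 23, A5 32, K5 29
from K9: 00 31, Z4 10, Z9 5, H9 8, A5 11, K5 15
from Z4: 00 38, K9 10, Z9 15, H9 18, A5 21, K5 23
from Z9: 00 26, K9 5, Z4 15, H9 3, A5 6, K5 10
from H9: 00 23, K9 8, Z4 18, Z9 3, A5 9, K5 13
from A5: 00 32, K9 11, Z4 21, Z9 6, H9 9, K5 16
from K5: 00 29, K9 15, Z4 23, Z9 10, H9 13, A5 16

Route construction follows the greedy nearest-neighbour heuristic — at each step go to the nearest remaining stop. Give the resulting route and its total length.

At 00 the remaining stops are H9 23, Z9 26, K5 29, K9 31, A5 32, Z4 38; go to H9.
At H9 the remaining stops are Z9 3, K9 8, A5 9, K5 13, Z4 18; go to Z9.
At Z9 the remaining stops are K9 5, A5 6, K5 10, Z4 15; go to K9.
At K9 the remaining stops are Z4 10, A5 11, K5 15; go to Z4.
At Z4 the remaining stops are A5 21, K5 23; go to A5.
At A5 the remaining stops are K5 16; go to K5.
Return K5→00: 29.
Total = 23 + 3 + 5 + 10 + 21 + 16 + 29 = 107.

Nearest-neighbour total = 107; route 00 → H9 → Z9 → K9 → Z4 → A5 → K5 → 00.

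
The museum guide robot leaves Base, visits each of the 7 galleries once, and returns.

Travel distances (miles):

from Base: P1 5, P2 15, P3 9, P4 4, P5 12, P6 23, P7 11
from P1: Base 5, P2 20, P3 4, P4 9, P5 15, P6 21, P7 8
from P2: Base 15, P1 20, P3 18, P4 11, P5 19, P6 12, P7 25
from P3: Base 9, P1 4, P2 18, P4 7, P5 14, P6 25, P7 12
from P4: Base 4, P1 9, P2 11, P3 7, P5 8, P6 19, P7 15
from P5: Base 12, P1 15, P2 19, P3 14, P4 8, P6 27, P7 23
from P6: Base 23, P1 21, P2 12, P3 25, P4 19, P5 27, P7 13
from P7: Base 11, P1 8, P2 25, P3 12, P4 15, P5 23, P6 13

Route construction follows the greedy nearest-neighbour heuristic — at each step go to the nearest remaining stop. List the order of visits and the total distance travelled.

79 miles along Base → P4 → P3 → P1 → P7 → P6 → P2 → P5 → Base.

From Base: distances to unvisited — P4=4, P1=5, P3=9, P7=11, P5=12, P2=15, P6=23. Nearest is P4 (4).
From P4: distances to unvisited — P3=7, P5=8, P1=9, P2=11, P7=15, P6=19. Nearest is P3 (7).
From P3: distances to unvisited — P1=4, P7=12, P5=14, P2=18, P6=25. Nearest is P1 (4).
From P1: distances to unvisited — P7=8, P5=15, P2=20, P6=21. Nearest is P7 (8).
From P7: distances to unvisited — P6=13, P5=23, P2=25. Nearest is P6 (13).
From P6: distances to unvisited — P2=12, P5=27. Nearest is P2 (12).
From P2: distances to unvisited — P5=19. Nearest is P5 (19).
Return P5→Base: 12.
Total = 4 + 7 + 4 + 8 + 13 + 12 + 19 + 12 = 79.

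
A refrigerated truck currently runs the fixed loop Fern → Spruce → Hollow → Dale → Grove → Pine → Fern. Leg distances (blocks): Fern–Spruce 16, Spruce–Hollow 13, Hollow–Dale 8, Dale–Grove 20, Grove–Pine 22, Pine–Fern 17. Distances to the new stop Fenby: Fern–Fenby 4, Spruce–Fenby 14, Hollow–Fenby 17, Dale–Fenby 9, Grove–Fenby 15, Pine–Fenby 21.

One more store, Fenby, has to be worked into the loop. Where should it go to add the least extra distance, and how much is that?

Adding 2 blocks by placing Fenby on the Fern–Spruce leg.

Insertion cost between consecutive stops i–j is d(i,Fenby) + d(Fenby,j) − d(i,j):
  between Fern and Spruce: 4 + 14 − 16 = 2
  between Spruce and Hollow: 14 + 17 − 13 = 18
  between Hollow and Dale: 17 + 9 − 8 = 18
  between Dale and Grove: 9 + 15 − 20 = 4
  between Grove and Pine: 15 + 21 − 22 = 14
  between Pine and Fern: 21 + 4 − 17 = 8
Cheapest insertion is between Fern and Spruce, adding 2.
New total = 96 + 2 = 98.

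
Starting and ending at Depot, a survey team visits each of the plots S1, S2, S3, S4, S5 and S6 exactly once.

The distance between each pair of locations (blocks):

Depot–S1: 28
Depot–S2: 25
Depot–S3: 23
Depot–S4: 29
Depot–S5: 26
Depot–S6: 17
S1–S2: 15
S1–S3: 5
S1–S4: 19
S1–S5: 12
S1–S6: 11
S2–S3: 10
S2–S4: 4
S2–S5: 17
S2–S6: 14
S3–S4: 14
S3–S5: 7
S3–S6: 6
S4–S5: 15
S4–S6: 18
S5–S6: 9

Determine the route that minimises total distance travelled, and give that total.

Depot → S1 → S2 → S3 → S4 → S5 → S6 → Depot: 28+15+10+14+15+9+17 = 108
Depot → S1 → S2 → S3 → S4 → S6 → S5 → Depot: 28+15+10+14+18+9+26 = 120
Depot → S1 → S2 → S3 → S5 → S4 → S6 → Depot: 28+15+10+7+15+18+17 = 110
Depot → S1 → S2 → S3 → S5 → S6 → S4 → Depot: 28+15+10+7+9+18+29 = 116
Depot → S1 → S2 → S3 → S6 → S4 → S5 → Depot: 28+15+10+6+18+15+26 = 118
Depot → S1 → S2 → S3 → S6 → S5 → S4 → Depot: 28+15+10+6+9+15+29 = 112
Depot → S1 → S2 → S4 → S3 → S5 → S6 → Depot: 28+15+4+14+7+9+17 = 94
Depot → S1 → S2 → S4 → S3 → S6 → S5 → Depot: 28+15+4+14+6+9+26 = 102
… (352 more)
Depot → S2 → S4 → S5 → S1 → S3 → S6 → Depot: 25+4+15+12+5+6+17 = 84  ← best
The minimum is 84.
One optimal route: Depot → S2 → S4 → S5 → S1 → S3 → S6 → Depot (or its reverse).

84 blocks — the shortest possible round trip.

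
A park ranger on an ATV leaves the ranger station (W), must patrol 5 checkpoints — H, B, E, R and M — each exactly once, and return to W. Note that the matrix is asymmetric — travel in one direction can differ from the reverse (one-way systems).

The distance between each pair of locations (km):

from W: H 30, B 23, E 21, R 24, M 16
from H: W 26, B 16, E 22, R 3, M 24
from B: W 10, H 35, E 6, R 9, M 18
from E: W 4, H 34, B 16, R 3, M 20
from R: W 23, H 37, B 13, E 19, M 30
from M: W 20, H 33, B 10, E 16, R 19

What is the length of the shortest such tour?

W → H → B → E → R → M → W: 30+16+6+3+30+20 = 105
W → H → B → E → M → R → W: 30+16+6+20+19+23 = 114
W → H → B → R → E → M → W: 30+16+9+19+20+20 = 114
W → H → B → R → M → E → W: 30+16+9+30+16+4 = 105
W → H → B → M → E → R → W: 30+16+18+16+3+23 = 106
W → H → B → M → R → E → W: 30+16+18+19+19+4 = 106
W → H → E → B → R → M → W: 30+22+16+9+30+20 = 127
W → H → E → B → M → R → W: 30+22+16+18+19+23 = 128
W → H → E → R → B → M → W: 30+22+3+13+18+20 = 106
W → H → E → R → M → B → W: 30+22+3+30+10+10 = 105
W → H → E → M → B → R → W: 30+22+20+10+9+23 = 114
W → H → E → M → R → B → W: 30+22+20+19+13+10 = 114
W → H → R → B → E → M → W: 30+3+13+6+20+20 = 92
W → H → R → B → M → E → W: 30+3+13+18+16+4 = 84
… (106 more)
W → M → H → R → B → E → W: 16+33+3+13+6+4 = 75  ← best
The minimum is 75.
One optimal route: W → M → H → R → B → E → W.

Shortest round trip = 75 km.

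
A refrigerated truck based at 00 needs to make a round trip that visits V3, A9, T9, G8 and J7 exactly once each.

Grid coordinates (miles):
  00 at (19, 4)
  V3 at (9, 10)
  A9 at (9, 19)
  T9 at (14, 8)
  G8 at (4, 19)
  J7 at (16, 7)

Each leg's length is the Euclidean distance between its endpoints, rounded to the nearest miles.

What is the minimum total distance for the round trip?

44 miles — the shortest possible round trip.

With 5 stops there are 5!/2 = 60 distinct round trips (a route and its reverse cost the same).
00 - V3 - A9 - T9 - G8 - J7 - 00: 12+9+12+15+17+4 = 69
00 - V3 - A9 - T9 - J7 - G8 - 00: 12+9+12+2+17+21 = 73
00 - V3 - A9 - G8 - T9 - J7 - 00: 12+9+5+15+2+4 = 47
00 - V3 - A9 - G8 - J7 - T9 - 00: 12+9+5+17+2+6 = 51
00 - V3 - A9 - J7 - T9 - G8 - 00: 12+9+14+2+15+21 = 73
00 - V3 - A9 - J7 - G8 - T9 - 00: 12+9+14+17+15+6 = 73
00 - V3 - T9 - A9 - G8 - J7 - 00: 12+5+12+5+17+4 = 55
00 - V3 - T9 - A9 - J7 - G8 - 00: 12+5+12+14+17+21 = 81
00 - V3 - T9 - G8 - A9 - J7 - 00: 12+5+15+5+14+4 = 55
00 - V3 - T9 - G8 - J7 - A9 - 00: 12+5+15+17+14+18 = 81
00 - V3 - T9 - J7 - A9 - G8 - 00: 12+5+2+14+5+21 = 59
00 - V3 - T9 - J7 - G8 - A9 - 00: 12+5+2+17+5+18 = 59
00 - V3 - G8 - A9 - T9 - J7 - 00: 12+10+5+12+2+4 = 45
00 - V3 - G8 - A9 - J7 - T9 - 00: 12+10+5+14+2+6 = 49
… (46 more)
00 - A9 - G8 - V3 - T9 - J7 - 00: 18+5+10+5+2+4 = 44  ← best
The minimum is 44.
One optimal route: 00 → A9 → G8 → V3 → T9 → J7 → 00 (or its reverse).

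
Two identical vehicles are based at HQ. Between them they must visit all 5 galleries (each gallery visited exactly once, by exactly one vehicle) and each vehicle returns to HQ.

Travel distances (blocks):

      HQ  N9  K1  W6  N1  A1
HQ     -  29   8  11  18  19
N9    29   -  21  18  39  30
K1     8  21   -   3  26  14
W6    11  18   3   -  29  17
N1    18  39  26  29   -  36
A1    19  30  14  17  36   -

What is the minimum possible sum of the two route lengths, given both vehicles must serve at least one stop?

Check every non-empty split of the stops between the two vehicles; for each half take its own optimal tour:
  {N9} + {K1, W6, N1, A1}: 58 + 82 = 140
  {K1} + {N9, W6, N1, A1}: 16 + 111 = 127
  {N9, K1} + {W6, N1, A1}: 58 + 82 = 140
  {W6} + {N9, K1, N1, A1}: 22 + 109 = 131
  {N9, W6} + {K1, N1, A1}: 58 + 76 = 134
  {K1, W6} + {N9, N1, A1}: 22 + 106 = 128
  … (15 splits in total)
  {N1} + {N9, K1, W6, A1}: 36 + 78 = 114  ← best
Best: vehicle 1 HQ → N1 → HQ = 36; vehicle 2 HQ → K1 → W6 → N9 → A1 → HQ = 78; combined 114.

114 blocks — the smallest possible combined total.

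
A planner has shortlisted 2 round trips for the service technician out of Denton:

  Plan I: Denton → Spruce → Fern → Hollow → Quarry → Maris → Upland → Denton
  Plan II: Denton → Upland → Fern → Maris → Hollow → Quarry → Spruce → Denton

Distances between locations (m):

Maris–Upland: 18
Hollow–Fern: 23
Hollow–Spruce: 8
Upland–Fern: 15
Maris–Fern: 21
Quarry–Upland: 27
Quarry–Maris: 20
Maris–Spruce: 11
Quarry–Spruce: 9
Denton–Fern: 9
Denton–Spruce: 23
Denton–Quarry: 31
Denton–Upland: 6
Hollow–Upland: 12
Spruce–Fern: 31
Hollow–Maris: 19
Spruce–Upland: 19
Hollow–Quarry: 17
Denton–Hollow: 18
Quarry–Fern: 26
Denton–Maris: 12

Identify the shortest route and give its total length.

Plan I: 23 + 31 + 23 + 17 + 20 + 18 + 6 = 138
Plan II: 6 + 15 + 21 + 19 + 17 + 9 + 23 = 110

Shortest is Plan II, total 110 m.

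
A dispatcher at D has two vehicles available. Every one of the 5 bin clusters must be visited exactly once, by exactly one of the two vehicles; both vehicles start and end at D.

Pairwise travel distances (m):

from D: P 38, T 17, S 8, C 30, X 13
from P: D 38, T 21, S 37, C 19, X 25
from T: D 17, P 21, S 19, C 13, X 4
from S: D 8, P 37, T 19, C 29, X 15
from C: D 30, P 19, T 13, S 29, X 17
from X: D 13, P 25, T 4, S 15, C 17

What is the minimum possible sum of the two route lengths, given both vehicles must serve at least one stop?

Minimum combined distance: 103 m.

Try each way of splitting the stops between the two vehicles (each non-empty) and, for each split, find the best tour for each vehicle:
  {P} + {T, S, C, X}: 76 + 67 = 143
  {T} + {P, S, C, X}: 34 + 94 = 128
  {P, T} + {S, C, X}: 76 + 67 = 143
  {S} + {P, T, C, X}: 16 + 87 = 103
  {P, S} + {T, C, X}: 83 + 60 = 143
  {T, S} + {P, C, X}: 44 + 87 = 131
  … (15 splits in total)
Best: vehicle 1 D → S → D = 16; vehicle 2 D → P → C → T → X → D = 87; combined 103.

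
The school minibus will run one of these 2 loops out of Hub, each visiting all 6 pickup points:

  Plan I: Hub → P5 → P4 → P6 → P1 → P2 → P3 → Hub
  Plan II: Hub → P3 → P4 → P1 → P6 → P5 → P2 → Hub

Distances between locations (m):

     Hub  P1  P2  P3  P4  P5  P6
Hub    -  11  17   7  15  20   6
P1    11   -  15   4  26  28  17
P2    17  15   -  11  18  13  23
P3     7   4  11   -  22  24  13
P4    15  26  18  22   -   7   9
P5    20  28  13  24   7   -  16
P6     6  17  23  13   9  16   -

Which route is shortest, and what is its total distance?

86 m — Plan I is the shortest.

Plan I: 20 + 7 + 9 + 17 + 15 + 11 + 7 = 86
Plan II: 7 + 22 + 26 + 17 + 16 + 13 + 17 = 118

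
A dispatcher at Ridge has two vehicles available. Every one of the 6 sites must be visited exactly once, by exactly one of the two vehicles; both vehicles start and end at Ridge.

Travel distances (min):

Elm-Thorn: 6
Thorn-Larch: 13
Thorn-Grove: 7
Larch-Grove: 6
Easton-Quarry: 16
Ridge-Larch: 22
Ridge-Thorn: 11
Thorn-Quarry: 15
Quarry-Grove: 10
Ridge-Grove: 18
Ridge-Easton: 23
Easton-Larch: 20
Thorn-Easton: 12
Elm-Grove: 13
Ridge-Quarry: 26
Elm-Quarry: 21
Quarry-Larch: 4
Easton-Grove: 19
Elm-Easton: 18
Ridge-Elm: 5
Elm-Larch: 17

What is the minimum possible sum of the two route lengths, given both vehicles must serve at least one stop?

Minimum combined distance: 77 min.

Check every non-empty split of the stops between the two vehicles; for each half take its own optimal tour:
  {Elm} + {Thorn, Easton, Quarry, Larch, Grove}: 10 + 67 = 77
  {Thorn} + {Elm, Easton, Quarry, Larch, Grove}: 22 + 67 = 89
  {Elm, Thorn} + {Easton, Quarry, Larch, Grove}: 22 + 67 = 89
  {Easton} + {Elm, Thorn, Quarry, Larch, Grove}: 46 + 54 = 100
  {Elm, Easton} + {Thorn, Quarry, Larch, Grove}: 46 + 54 = 100
  {Thorn, Easton} + {Elm, Quarry, Larch, Grove}: 46 + 54 = 100
  … (31 splits in total)
Best: vehicle 1 Ridge → Elm → Ridge = 10; vehicle 2 Ridge → Thorn → Easton → Quarry → Larch → Grove → Ridge = 67; combined 77.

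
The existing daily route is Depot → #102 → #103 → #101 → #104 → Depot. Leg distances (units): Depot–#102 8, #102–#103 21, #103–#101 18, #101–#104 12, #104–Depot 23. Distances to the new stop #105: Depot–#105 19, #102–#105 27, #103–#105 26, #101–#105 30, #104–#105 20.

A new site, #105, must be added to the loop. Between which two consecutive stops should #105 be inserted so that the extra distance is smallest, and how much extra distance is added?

Insertion cost between consecutive stops i–j is d(i,#105) + d(#105,j) − d(i,j):
  between Depot and #102: 19 + 27 − 8 = 38
  between #102 and #103: 27 + 26 − 21 = 32
  between #103 and #101: 26 + 30 − 18 = 38
  between #101 and #104: 30 + 20 − 12 = 38
  between #104 and Depot: 20 + 19 − 23 = 16
Cheapest insertion is between #104 and Depot, adding 16.
New total = 82 + 16 = 98.

Adding 16 by placing #105 on the #104–Depot leg.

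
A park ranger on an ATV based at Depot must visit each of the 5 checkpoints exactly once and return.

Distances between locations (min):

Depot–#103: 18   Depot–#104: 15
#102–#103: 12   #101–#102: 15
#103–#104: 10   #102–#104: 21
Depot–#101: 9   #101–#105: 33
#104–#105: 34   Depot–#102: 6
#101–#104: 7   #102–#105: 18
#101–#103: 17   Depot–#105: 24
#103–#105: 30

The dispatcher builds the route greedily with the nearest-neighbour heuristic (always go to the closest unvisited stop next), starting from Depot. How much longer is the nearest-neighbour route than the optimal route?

Depot: #102=6, #101=9, #104=15, #103=18, #105=24 ⇒ #102
#102: #103=12, #101=15, #105=18, #104=21 ⇒ #103
#103: #104=10, #101=17, #105=30 ⇒ #104
#104: #101=7, #105=34 ⇒ #101
#101: #105=33 ⇒ #105
NN route Depot → #102 → #103 → #104 → #101 → #105 → Depot costs 92.
Optimal: Depot → #101 → #104 → #103 → #102 → #105 → Depot costs 80 (by enumerating all 60 distinct tours).
Excess = 92 − 80 = 12.

12 min longer than the optimal tour.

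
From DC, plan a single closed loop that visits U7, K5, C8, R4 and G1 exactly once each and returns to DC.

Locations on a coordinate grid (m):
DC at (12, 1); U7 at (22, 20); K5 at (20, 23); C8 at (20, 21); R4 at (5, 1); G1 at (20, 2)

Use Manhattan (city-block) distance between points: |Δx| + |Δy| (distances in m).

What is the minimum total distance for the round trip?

With 5 stops there are 5!/2 = 60 distinct round trips (a route and its reverse cost the same).
DC → U7 → K5 → C8 → R4 → G1 → DC: 29+5+2+35+16+9 = 96
DC → U7 → K5 → C8 → G1 → R4 → DC: 29+5+2+19+16+7 = 78
DC → U7 → K5 → R4 → C8 → G1 → DC: 29+5+37+35+19+9 = 134
DC → U7 → K5 → R4 → G1 → C8 → DC: 29+5+37+16+19+28 = 134
DC → U7 → K5 → G1 → C8 → R4 → DC: 29+5+21+19+35+7 = 116
DC → U7 → K5 → G1 → R4 → C8 → DC: 29+5+21+16+35+28 = 134
DC → U7 → C8 → K5 → R4 → G1 → DC: 29+3+2+37+16+9 = 96
DC → U7 → C8 → K5 → G1 → R4 → DC: 29+3+2+21+16+7 = 78
DC → U7 → C8 → R4 → K5 → G1 → DC: 29+3+35+37+21+9 = 134
DC → U7 → C8 → R4 → G1 → K5 → DC: 29+3+35+16+21+30 = 134
DC → U7 → C8 → G1 → K5 → R4 → DC: 29+3+19+21+37+7 = 116
DC → U7 → C8 → G1 → R4 → K5 → DC: 29+3+19+16+37+30 = 134
DC → U7 → R4 → K5 → C8 → G1 → DC: 29+36+37+2+19+9 = 132
DC → U7 → R4 → K5 → G1 → C8 → DC: 29+36+37+21+19+28 = 170
… (46 more)
The minimum is 78.
One optimal route: DC → U7 → K5 → C8 → G1 → R4 → DC (or its reverse).

78 m — the shortest possible round trip.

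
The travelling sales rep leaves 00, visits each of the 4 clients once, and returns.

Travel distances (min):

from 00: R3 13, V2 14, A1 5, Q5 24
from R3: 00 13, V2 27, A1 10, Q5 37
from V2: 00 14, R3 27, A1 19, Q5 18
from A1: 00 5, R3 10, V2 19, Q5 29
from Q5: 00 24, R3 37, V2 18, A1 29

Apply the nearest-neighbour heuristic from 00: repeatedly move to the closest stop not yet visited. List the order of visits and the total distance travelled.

From 00: distances to unvisited — A1=5, R3=13, V2=14, Q5=24. Nearest is A1 (5).
From A1: distances to unvisited — R3=10, V2=19, Q5=29. Nearest is R3 (10).
From R3: distances to unvisited — V2=27, Q5=37. Nearest is V2 (27).
From V2: distances to unvisited — Q5=18. Nearest is Q5 (18).
Return Q5→00: 24.
Total = 5 + 10 + 27 + 18 + 24 = 84.

84 min along 00 → A1 → R3 → V2 → Q5 → 00.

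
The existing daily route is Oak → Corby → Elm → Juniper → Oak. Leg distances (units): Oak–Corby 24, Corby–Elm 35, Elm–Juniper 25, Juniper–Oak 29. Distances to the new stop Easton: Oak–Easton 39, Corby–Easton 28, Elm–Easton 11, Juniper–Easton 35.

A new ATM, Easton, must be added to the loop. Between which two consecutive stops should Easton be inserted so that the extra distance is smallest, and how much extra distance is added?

Minimum extra distance: 4, inserting Easton between Corby and Elm.

Insertion cost between consecutive stops i–j is d(i,Easton) + d(Easton,j) − d(i,j):
  between Oak and Corby: 39 + 28 − 24 = 43
  between Corby and Elm: 28 + 11 − 35 = 4
  between Elm and Juniper: 11 + 35 − 25 = 21
  between Juniper and Oak: 35 + 39 − 29 = 45
Cheapest insertion is between Corby and Elm, adding 4.
New total = 113 + 4 = 117.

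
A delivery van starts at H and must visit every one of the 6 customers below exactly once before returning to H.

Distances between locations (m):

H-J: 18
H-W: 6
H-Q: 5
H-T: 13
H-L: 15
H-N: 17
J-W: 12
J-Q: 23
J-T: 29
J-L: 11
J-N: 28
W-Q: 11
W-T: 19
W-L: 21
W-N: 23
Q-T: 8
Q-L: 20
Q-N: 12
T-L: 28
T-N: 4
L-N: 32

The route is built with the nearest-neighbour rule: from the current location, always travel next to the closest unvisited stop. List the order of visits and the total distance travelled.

Nearest-neighbour total = 78 m; route H → Q → T → N → W → J → L → H.

From H: distances to unvisited — Q=5, W=6, T=13, L=15, N=17, J=18. Nearest is Q (5).
From Q: distances to unvisited — T=8, W=11, N=12, L=20, J=23. Nearest is T (8).
From T: distances to unvisited — N=4, W=19, L=28, J=29. Nearest is N (4).
From N: distances to unvisited — W=23, J=28, L=32. Nearest is W (23).
From W: distances to unvisited — J=12, L=21. Nearest is J (12).
From J: distances to unvisited — L=11. Nearest is L (11).
Return L→H: 15.
Total = 5 + 8 + 4 + 23 + 12 + 11 + 15 = 78.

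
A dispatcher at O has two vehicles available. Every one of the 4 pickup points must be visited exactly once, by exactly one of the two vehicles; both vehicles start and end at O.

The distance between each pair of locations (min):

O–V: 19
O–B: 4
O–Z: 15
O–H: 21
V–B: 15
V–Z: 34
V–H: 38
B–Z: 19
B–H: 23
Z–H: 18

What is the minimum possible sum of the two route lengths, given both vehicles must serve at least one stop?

Try each way of splitting the stops between the two vehicles (each non-empty) and, for each split, find the best tour for each vehicle:
  {V} + {B, Z, H}: 38 + 60 = 98
  {B} + {V, Z, H}: 8 + 90 = 98
  {V, B} + {Z, H}: 38 + 54 = 92
  {Z} + {V, B, H}: 30 + 78 = 108
  {V, Z} + {B, H}: 68 + 48 = 116
  {B, Z} + {V, H}: 38 + 78 = 116
  … (7 splits in total)
Best: vehicle 1 O → V → B → O = 38; vehicle 2 O → Z → H → O = 54; combined 92.

92 min — the smallest possible combined total.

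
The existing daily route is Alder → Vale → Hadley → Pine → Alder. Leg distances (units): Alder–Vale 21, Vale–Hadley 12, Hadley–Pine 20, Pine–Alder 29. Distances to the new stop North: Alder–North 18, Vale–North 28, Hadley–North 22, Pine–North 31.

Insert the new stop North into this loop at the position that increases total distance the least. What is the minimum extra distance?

+20 — insert North between Pine and Alder.

Insertion cost between consecutive stops i–j is d(i,North) + d(North,j) − d(i,j):
  between Alder and Vale: 18 + 28 − 21 = 25
  between Vale and Hadley: 28 + 22 − 12 = 38
  between Hadley and Pine: 22 + 31 − 20 = 33
  between Pine and Alder: 31 + 18 − 29 = 20
Cheapest insertion is between Pine and Alder, adding 20.
New total = 82 + 20 = 102.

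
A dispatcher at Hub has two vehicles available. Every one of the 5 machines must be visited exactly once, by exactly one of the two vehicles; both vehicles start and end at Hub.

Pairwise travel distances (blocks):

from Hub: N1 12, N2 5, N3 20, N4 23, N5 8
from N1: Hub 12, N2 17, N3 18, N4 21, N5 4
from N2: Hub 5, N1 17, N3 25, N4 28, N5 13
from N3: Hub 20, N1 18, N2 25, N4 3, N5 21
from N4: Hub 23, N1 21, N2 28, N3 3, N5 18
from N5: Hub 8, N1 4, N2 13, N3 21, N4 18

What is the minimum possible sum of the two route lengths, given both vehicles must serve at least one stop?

Check every non-empty split of the stops between the two vehicles; for each half take its own optimal tour:
  {N1} + {N2, N3, N4, N5}: 24 + 59 = 83
  {N2} + {N1, N3, N4, N5}: 10 + 56 = 66
  {N1, N2} + {N3, N4, N5}: 34 + 49 = 83
  {N3} + {N1, N2, N4, N5}: 40 + 66 = 106
  {N1, N3} + {N2, N4, N5}: 50 + 59 = 109
  {N2, N3} + {N1, N4, N5}: 50 + 56 = 106
  … (15 splits in total)
Best: vehicle 1 Hub → N2 → Hub = 10; vehicle 2 Hub → N3 → N4 → N1 → N5 → Hub = 56; combined 66.

Minimum combined distance: 66 blocks.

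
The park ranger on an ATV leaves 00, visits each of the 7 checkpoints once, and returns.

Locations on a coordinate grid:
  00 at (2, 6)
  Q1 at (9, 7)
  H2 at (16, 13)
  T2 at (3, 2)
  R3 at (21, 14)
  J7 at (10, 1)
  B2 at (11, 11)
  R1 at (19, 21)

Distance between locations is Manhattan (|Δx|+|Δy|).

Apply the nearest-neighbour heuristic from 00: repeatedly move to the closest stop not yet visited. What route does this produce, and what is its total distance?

00 → [T2:5 / Q1:8 / J7:13 / B2:14 / H2:21 / R3:27 / R1:32] → T2 (5)
T2 → [J7:8 / Q1:11 / B2:17 / H2:24 / R3:30 / R1:35] → J7 (8)
J7 → [Q1:7 / B2:11 / H2:18 / R3:24 / R1:29] → Q1 (7)
Q1 → [B2:6 / H2:13 / R3:19 / R1:24] → B2 (6)
B2 → [H2:7 / R3:13 / R1:18] → H2 (7)
H2 → [R3:6 / R1:11] → R3 (6)
R3 → [R1:9] → R1 (9)
Return R1→00: 32.
Total = 5 + 8 + 7 + 6 + 7 + 6 + 9 + 32 = 80.

Nearest-neighbour total = 80; route 00 → T2 → J7 → Q1 → B2 → H2 → R3 → R1 → 00.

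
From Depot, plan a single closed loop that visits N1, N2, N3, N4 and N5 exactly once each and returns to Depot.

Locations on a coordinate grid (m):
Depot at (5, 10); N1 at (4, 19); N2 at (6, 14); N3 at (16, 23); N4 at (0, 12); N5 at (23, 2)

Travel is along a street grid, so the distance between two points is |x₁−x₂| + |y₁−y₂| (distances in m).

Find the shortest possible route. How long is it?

92 m — the shortest possible round trip.

With 5 stops there are 5!/2 = 60 distinct round trips (a route and its reverse cost the same).
Depot → N1 → N2 → N3 → N4 → N5 → Depot: 10+7+19+27+33+26 = 122
Depot → N1 → N2 → N3 → N5 → N4 → Depot: 10+7+19+28+33+7 = 104
Depot → N1 → N2 → N4 → N3 → N5 → Depot: 10+7+8+27+28+26 = 106
Depot → N1 → N2 → N4 → N5 → N3 → Depot: 10+7+8+33+28+24 = 110
Depot → N1 → N2 → N5 → N3 → N4 → Depot: 10+7+29+28+27+7 = 108
Depot → N1 → N2 → N5 → N4 → N3 → Depot: 10+7+29+33+27+24 = 130
Depot → N1 → N3 → N2 → N4 → N5 → Depot: 10+16+19+8+33+26 = 112
Depot → N1 → N3 → N2 → N5 → N4 → Depot: 10+16+19+29+33+7 = 114
Depot → N1 → N3 → N4 → N2 → N5 → Depot: 10+16+27+8+29+26 = 116
Depot → N1 → N3 → N4 → N5 → N2 → Depot: 10+16+27+33+29+5 = 120
Depot → N1 → N3 → N5 → N2 → N4 → Depot: 10+16+28+29+8+7 = 98
Depot → N1 → N3 → N5 → N4 → N2 → Depot: 10+16+28+33+8+5 = 100
Depot → N1 → N4 → N2 → N3 → N5 → Depot: 10+11+8+19+28+26 = 102
Depot → N1 → N4 → N2 → N5 → N3 → Depot: 10+11+8+29+28+24 = 110
… (46 more)
Depot → N4 → N2 → N1 → N3 → N5 → Depot: 7+8+7+16+28+26 = 92  ← best
The minimum is 92.
One optimal route: Depot → N4 → N2 → N1 → N3 → N5 → Depot (or its reverse).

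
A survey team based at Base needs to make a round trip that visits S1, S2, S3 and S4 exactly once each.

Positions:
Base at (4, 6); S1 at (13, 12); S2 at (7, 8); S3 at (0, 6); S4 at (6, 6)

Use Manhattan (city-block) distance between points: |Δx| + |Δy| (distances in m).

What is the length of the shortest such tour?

There are 12 distinct closed tours to check (reversals are equivalent).
Base → S1 → S2 → S3 → S4 → Base: 15+10+9+6+2 = 42
Base → S1 → S2 → S4 → S3 → Base: 15+10+3+6+4 = 38
Base → S1 → S3 → S2 → S4 → Base: 15+19+9+3+2 = 48
Base → S1 → S3 → S4 → S2 → Base: 15+19+6+3+5 = 48
Base → S1 → S4 → S2 → S3 → Base: 15+13+3+9+4 = 44
Base → S1 → S4 → S3 → S2 → Base: 15+13+6+9+5 = 48
Base → S2 → S1 → S3 → S4 → Base: 5+10+19+6+2 = 42
Base → S2 → S1 → S4 → S3 → Base: 5+10+13+6+4 = 38
Base → S2 → S3 → S1 → S4 → Base: 5+9+19+13+2 = 48
Base → S2 → S4 → S1 → S3 → Base: 5+3+13+19+4 = 44
Base → S3 → S1 → S2 → S4 → Base: 4+19+10+3+2 = 38
Base → S3 → S2 → S1 → S4 → Base: 4+9+10+13+2 = 38
The minimum is 38.
One optimal route: Base → S1 → S2 → S4 → S3 → Base (or its reverse).

Shortest round trip = 38 m.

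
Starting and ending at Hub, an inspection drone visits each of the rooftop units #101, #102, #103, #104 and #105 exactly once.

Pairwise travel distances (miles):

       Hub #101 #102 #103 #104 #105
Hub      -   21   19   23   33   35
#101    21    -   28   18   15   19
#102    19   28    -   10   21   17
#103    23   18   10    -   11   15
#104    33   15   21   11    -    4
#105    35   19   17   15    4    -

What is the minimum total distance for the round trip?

84 miles — the shortest possible round trip.

Hub→#101→#102→#103→#104→#105→Hub: 21+28+10+11+4+35 = 109
Hub→#101→#102→#103→#105→#104→Hub: 21+28+10+15+4+33 = 111
Hub→#101→#102→#104→#103→#105→Hub: 21+28+21+11+15+35 = 131
Hub→#101→#102→#104→#105→#103→Hub: 21+28+21+4+15+23 = 112
Hub→#101→#102→#105→#103→#104→Hub: 21+28+17+15+11+33 = 125
Hub→#101→#102→#105→#104→#103→Hub: 21+28+17+4+11+23 = 104
Hub→#101→#103→#102→#104→#105→Hub: 21+18+10+21+4+35 = 109
Hub→#101→#103→#102→#105→#104→Hub: 21+18+10+17+4+33 = 103
Hub→#101→#103→#104→#102→#105→Hub: 21+18+11+21+17+35 = 123
Hub→#101→#103→#104→#105→#102→Hub: 21+18+11+4+17+19 = 90
Hub→#101→#103→#105→#102→#104→Hub: 21+18+15+17+21+33 = 125
Hub→#101→#103→#105→#104→#102→Hub: 21+18+15+4+21+19 = 98
Hub→#101→#104→#102→#103→#105→Hub: 21+15+21+10+15+35 = 117
Hub→#101→#104→#102→#105→#103→Hub: 21+15+21+17+15+23 = 112
… (46 more)
Hub→#101→#104→#105→#103→#102→Hub: 21+15+4+15+10+19 = 84  ← best
The minimum is 84.
One optimal route: Hub → #101 → #104 → #105 → #103 → #102 → Hub (or its reverse).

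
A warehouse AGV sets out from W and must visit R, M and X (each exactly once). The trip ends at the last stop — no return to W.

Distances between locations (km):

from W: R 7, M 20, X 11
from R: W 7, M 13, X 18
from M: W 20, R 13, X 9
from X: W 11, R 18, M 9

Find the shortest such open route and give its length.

29 km — the minimum one-way total.

There are 3! = 6 possible orderings.
W→R→M→X: 7+13+9 = 29
W→R→X→M: 7+18+9 = 34
W→M→R→X: 20+13+18 = 51
W→M→X→R: 20+9+18 = 47
W→X→R→M: 11+18+13 = 42
W→X→M→R: 11+9+13 = 33
The minimum is 29.
One shortest path: W → R → M → X.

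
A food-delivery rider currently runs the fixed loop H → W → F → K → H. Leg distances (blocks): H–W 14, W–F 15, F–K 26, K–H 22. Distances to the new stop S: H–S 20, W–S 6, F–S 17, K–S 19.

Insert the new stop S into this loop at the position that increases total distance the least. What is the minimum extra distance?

Insertion cost between consecutive stops i–j is d(i,S) + d(S,j) − d(i,j):
  between H and W: 20 + 6 − 14 = 12
  between W and F: 6 + 17 − 15 = 8
  between F and K: 17 + 19 − 26 = 10
  between K and H: 19 + 20 − 22 = 17
Cheapest insertion is between W and F, adding 8.
New total = 77 + 8 = 85.

+8 blocks — insert S between W and F.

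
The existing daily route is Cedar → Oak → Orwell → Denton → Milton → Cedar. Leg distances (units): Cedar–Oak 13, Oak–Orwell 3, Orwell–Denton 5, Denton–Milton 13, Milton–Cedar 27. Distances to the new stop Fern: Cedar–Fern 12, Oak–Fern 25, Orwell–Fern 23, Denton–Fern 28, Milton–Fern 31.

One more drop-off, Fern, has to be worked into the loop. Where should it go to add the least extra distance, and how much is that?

Adding 16 by placing Fern on the Milton–Cedar leg.

Insertion cost between consecutive stops i–j is d(i,Fern) + d(Fern,j) − d(i,j):
  between Cedar and Oak: 12 + 25 − 13 = 24
  between Oak and Orwell: 25 + 23 − 3 = 45
  between Orwell and Denton: 23 + 28 − 5 = 46
  between Denton and Milton: 28 + 31 − 13 = 46
  between Milton and Cedar: 31 + 12 − 27 = 16
Cheapest insertion is between Milton and Cedar, adding 16.
New total = 61 + 16 = 77.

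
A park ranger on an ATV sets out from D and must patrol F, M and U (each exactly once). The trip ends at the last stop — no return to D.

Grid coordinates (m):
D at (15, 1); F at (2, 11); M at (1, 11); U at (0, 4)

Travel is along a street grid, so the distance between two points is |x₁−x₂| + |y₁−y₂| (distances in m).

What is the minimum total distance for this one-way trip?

There are 3! = 6 possible orderings.
D → F → M → U: 23+1+8 = 32
D → F → U → M: 23+9+8 = 40
D → M → F → U: 24+1+9 = 34
D → M → U → F: 24+8+9 = 41
D → U → F → M: 18+9+1 = 28
D → U → M → F: 18+8+1 = 27
The minimum is 27.
One shortest path: D → U → M → F.

27 m — the minimum one-way total.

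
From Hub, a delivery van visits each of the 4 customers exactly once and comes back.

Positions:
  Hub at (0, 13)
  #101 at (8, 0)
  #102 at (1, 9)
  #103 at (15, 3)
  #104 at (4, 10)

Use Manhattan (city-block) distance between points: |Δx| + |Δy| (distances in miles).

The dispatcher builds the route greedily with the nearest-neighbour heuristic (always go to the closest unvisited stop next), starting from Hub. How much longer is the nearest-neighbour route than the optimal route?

Excess over optimum: 2 miles.

Hub: #102=5, #104=7, #101=21, #103=25 ⇒ #102
#102: #104=4, #101=16, #103=20 ⇒ #104
#104: #101=14, #103=18 ⇒ #101
#101: #103=10 ⇒ #103
NN route Hub → #102 → #104 → #101 → #103 → Hub costs 58.
Optimal: Hub → #102 → #101 → #103 → #104 → Hub costs 56 (by enumerating all 12 distinct tours).
Excess = 58 − 56 = 2.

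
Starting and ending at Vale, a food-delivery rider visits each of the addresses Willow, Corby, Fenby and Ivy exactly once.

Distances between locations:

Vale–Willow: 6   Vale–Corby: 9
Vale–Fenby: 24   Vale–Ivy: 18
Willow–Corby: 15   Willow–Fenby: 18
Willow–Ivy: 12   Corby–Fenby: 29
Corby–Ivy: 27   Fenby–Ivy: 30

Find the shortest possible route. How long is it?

Minimum total distance: 86.

With 4 stops there are 4!/2 = 12 distinct round trips (a route and its reverse cost the same).
Vale - Willow - Corby - Fenby - Ivy - Vale: 6+15+29+30+18 = 98
Vale - Willow - Corby - Ivy - Fenby - Vale: 6+15+27+30+24 = 102
Vale - Willow - Fenby - Corby - Ivy - Vale: 6+18+29+27+18 = 98
Vale - Willow - Fenby - Ivy - Corby - Vale: 6+18+30+27+9 = 90
Vale - Willow - Ivy - Corby - Fenby - Vale: 6+12+27+29+24 = 98
Vale - Willow - Ivy - Fenby - Corby - Vale: 6+12+30+29+9 = 86
Vale - Corby - Willow - Fenby - Ivy - Vale: 9+15+18+30+18 = 90
Vale - Corby - Willow - Ivy - Fenby - Vale: 9+15+12+30+24 = 90
Vale - Corby - Fenby - Willow - Ivy - Vale: 9+29+18+12+18 = 86
Vale - Corby - Ivy - Willow - Fenby - Vale: 9+27+12+18+24 = 90
Vale - Fenby - Willow - Corby - Ivy - Vale: 24+18+15+27+18 = 102
Vale - Fenby - Corby - Willow - Ivy - Vale: 24+29+15+12+18 = 98
The minimum is 86.
One optimal route: Vale → Willow → Ivy → Fenby → Corby → Vale (or its reverse).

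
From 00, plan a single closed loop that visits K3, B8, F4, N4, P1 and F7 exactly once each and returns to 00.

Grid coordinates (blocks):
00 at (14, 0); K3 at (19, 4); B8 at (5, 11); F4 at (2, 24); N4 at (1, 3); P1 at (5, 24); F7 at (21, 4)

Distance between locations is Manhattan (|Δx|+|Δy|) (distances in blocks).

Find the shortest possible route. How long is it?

With 6 stops there are 6!/2 = 360 distinct round trips (a route and its reverse cost the same).
00-K3-B8-F4-N4-P1-F7-00: 9+21+16+22+25+36+11 = 140
00-K3-B8-F4-N4-F7-P1-00: 9+21+16+22+21+36+33 = 158
00-K3-B8-F4-P1-N4-F7-00: 9+21+16+3+25+21+11 = 106
00-K3-B8-F4-P1-F7-N4-00: 9+21+16+3+36+21+16 = 122
00-K3-B8-F4-F7-N4-P1-00: 9+21+16+39+21+25+33 = 164
00-K3-B8-F4-F7-P1-N4-00: 9+21+16+39+36+25+16 = 162
00-K3-B8-N4-F4-P1-F7-00: 9+21+12+22+3+36+11 = 114
00-K3-B8-N4-F4-F7-P1-00: 9+21+12+22+39+36+33 = 172
… (352 more)
00-K3-F7-B8-P1-F4-N4-00: 9+2+23+13+3+22+16 = 88  ← best
The minimum is 88.
One optimal route: 00 → K3 → F7 → B8 → P1 → F4 → N4 → 00 (or its reverse).

88 blocks — the shortest possible round trip.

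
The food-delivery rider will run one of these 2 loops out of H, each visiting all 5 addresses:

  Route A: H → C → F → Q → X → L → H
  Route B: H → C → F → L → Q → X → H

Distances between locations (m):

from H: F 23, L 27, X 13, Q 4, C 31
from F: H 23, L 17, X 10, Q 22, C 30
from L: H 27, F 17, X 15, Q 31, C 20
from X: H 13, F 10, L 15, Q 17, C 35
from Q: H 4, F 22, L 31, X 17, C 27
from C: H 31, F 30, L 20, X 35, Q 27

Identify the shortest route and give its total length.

139 m — Route B is the shortest.

Route A: 31 + 30 + 22 + 17 + 15 + 27 = 142
Route B: 31 + 30 + 17 + 31 + 17 + 13 = 139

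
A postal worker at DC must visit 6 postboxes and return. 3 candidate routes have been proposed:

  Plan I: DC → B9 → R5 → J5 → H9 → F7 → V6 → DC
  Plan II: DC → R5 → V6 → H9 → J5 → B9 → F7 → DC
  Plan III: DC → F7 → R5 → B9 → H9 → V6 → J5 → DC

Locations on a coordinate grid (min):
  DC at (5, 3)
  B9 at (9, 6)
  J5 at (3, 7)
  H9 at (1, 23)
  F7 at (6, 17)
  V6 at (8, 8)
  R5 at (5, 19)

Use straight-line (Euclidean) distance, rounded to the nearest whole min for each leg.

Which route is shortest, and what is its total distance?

70 min — Plan I is the shortest.

Plan I: 5 + 14 + 12 + 16 + 8 + 9 + 6 = 70
Plan II: 16 + 11 + 17 + 16 + 6 + 11 + 14 = 91
Plan III: 14 + 2 + 14 + 19 + 17 + 5 + 4 = 75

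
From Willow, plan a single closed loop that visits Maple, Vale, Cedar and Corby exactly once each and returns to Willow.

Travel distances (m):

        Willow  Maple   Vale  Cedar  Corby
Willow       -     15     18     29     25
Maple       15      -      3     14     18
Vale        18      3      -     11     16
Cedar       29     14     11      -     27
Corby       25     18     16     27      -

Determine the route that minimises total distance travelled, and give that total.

There are 12 distinct closed tours to check (reversals are equivalent).
Willow-Maple-Vale-Cedar-Corby-Willow: 15+3+11+27+25 = 81
Willow-Maple-Vale-Corby-Cedar-Willow: 15+3+16+27+29 = 90
Willow-Maple-Cedar-Vale-Corby-Willow: 15+14+11+16+25 = 81
Willow-Maple-Cedar-Corby-Vale-Willow: 15+14+27+16+18 = 90
Willow-Maple-Corby-Vale-Cedar-Willow: 15+18+16+11+29 = 89
Willow-Maple-Corby-Cedar-Vale-Willow: 15+18+27+11+18 = 89
Willow-Vale-Maple-Cedar-Corby-Willow: 18+3+14+27+25 = 87
Willow-Vale-Maple-Corby-Cedar-Willow: 18+3+18+27+29 = 95
Willow-Vale-Cedar-Maple-Corby-Willow: 18+11+14+18+25 = 86
Willow-Vale-Corby-Maple-Cedar-Willow: 18+16+18+14+29 = 95
Willow-Cedar-Maple-Vale-Corby-Willow: 29+14+3+16+25 = 87
Willow-Cedar-Vale-Maple-Corby-Willow: 29+11+3+18+25 = 86
The minimum is 81.
One optimal route: Willow → Maple → Vale → Cedar → Corby → Willow (or its reverse).

Shortest round trip = 81 m.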